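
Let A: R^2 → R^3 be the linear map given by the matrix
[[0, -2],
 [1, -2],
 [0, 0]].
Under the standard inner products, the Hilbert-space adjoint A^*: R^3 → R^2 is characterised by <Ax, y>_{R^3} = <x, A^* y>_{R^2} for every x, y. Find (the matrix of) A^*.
A^* = A^T =
[[0, 1, 0],
 [-2, -2, 0]]

For real matrices with standard dot products, the defining identity <Ax, y> = <x, A^* y> gives (Ax)^T y = x^T (A^*) y, i.e. x^T A^T y = x^T (A^*) y. Since this holds for all x, y, we must have A^* = A^T. Therefore
A^* =
[[0, 1, 0],
 [-2, -2, 0]].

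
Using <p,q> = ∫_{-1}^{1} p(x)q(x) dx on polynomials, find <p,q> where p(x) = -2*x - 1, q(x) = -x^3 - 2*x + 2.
<p,q> = -8/15

Expand the product: p(x)·q(x) = 2*x^4 + x^3 + 4*x^2 - 2*x - 2.
∫_{-1}^{1} of each monomial x^k gives [2/(k+1) if k even, 0 if k odd]. Integrating term-by-term (or equivalently evaluating the antiderivative F(x) = 2*x^5/5 + x^4/4 + 4*x^3/3 - x^2 - 2*x at the endpoints):
  F(1) − F(−1) = -61/60 − (-29/60) = -8/15.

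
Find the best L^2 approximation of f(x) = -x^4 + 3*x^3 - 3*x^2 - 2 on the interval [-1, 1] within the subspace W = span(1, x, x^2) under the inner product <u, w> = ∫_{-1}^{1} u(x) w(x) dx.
g(x) = -27*x^2/7 + 9*x/5 - 67/35

The best approximation g ∈ W is the orthogonal projection of f onto W. Writing g = a_0 + a_1 x + a_2 x^2, the coefficients solve the normal equations G · a = b where
  G_{ij} = <φ_i, φ_j> and b_i = <f, φ_i>, with φ_0 = 1, φ_1 = x, φ_2 = x^2.
G =
  [2, 0, 2/3]
  [0, 2/3, 0]
  [2/3, 0, 2/5],
b = (-32/5, 6/5, -296/105).
Solving gives a_0 = -67/35, a_1 = 9/5, a_2 = -27/7, so
  g(x) = -27*x^2/7 + 9*x/5 - 67/35.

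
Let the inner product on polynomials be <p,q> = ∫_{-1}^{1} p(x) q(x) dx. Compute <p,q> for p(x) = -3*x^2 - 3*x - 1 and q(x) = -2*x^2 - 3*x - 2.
<p,q> = 266/15

Expand the product: p(x)·q(x) = 6*x^4 + 15*x^3 + 17*x^2 + 9*x + 2.
∫_{-1}^{1} of each monomial x^k gives [2/(k+1) if k even, 0 if k odd]. Integrating term-by-term (or equivalently evaluating the antiderivative F(x) = 6*x^5/5 + 15*x^4/4 + 17*x^3/3 + 9*x^2/2 + 2*x at the endpoints):
  F(1) − F(−1) = 1027/60 − (-37/60) = 266/15.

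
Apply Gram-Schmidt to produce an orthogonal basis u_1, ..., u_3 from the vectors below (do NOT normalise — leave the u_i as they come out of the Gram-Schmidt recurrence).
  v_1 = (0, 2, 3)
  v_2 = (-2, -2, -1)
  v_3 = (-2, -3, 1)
Orthogonal basis:
  u_1 = (0, 2, 3)
  u_2 = (-2, -12/13, 8/13)
  u_3 = (14/17, -21/17, 14/17)

Apply the Gram-Schmidt recurrence
  u_1 = v_1
  u_i = v_i − Σ_{j<i} ((v_i · u_j) / (u_j · u_j)) · u_j.

Step by step this gives:
  u_1 = (0, 2, 3)
  u_2 = (-2, -12/13, 8/13)
  u_3 = (14/17, -21/17, 14/17)

Orthogonality check:
  u_2 · u_1 = 0 (should be 0)
  u_3 · u_1 = 0 (should be 0)
  u_3 · u_2 = 0 (should be 0)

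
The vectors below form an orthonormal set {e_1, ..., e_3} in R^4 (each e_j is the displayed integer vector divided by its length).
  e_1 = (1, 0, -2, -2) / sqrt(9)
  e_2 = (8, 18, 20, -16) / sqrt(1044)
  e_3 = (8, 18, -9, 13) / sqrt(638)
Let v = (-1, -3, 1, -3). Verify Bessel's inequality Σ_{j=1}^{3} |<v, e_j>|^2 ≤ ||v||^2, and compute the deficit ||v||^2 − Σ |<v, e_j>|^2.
Σ |<v, e_j>|^2 = 20; ||v||^2 = 20; deficit = 0

Write each e_j = u_j / sqrt(<u_j, u_j>) where u_j is the displayed integer vector. Then <v, e_j> = <v, u_j> / sqrt(<u_j, u_j>), so |<v, e_j>|^2 = <v, u_j>^2 / <u_j, u_j>.
Coefficients: <v, e_1> = 3/sqrt(9), <v, e_2> = 6/sqrt(1044), <v, e_3> = -110/sqrt(638).
Square and sum: Σ |<v, e_j>|^2 = 20.
Compute ||v||^2 = v·v = 20.
Deficit = 20 − 20 = 0 ≥ 0, confirming Bessel's inequality. (The deficit equals ||v − Σ <v,e_j> e_j||^2, the squared distance from v to span{e_j}.)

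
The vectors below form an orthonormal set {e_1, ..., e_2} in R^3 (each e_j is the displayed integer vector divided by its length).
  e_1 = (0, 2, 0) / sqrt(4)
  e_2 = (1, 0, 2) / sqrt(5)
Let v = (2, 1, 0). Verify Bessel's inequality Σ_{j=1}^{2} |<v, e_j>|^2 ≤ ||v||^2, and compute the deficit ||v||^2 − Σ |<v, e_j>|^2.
Σ |<v, e_j>|^2 = 9/5; ||v||^2 = 5; deficit = 16/5

Write each e_j = u_j / sqrt(<u_j, u_j>) where u_j is the displayed integer vector. Then <v, e_j> = <v, u_j> / sqrt(<u_j, u_j>), so |<v, e_j>|^2 = <v, u_j>^2 / <u_j, u_j>.
Coefficients: <v, e_1> = 2/sqrt(4), <v, e_2> = 2/sqrt(5).
Square and sum: Σ |<v, e_j>|^2 = 9/5.
Compute ||v||^2 = v·v = 5.
Deficit = 5 − 9/5 = 16/5 ≥ 0, confirming Bessel's inequality. (The deficit equals ||v − Σ <v,e_j> e_j||^2, the squared distance from v to span{e_j}.)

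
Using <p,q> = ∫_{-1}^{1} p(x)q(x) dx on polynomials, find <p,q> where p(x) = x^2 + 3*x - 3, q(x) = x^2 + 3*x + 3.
<p,q> = -58/5

Expand the product: p(x)·q(x) = x^4 + 6*x^3 + 9*x^2 - 9.
∫_{-1}^{1} of each monomial x^k gives [2/(k+1) if k even, 0 if k odd]. Integrating term-by-term (or equivalently evaluating the antiderivative F(x) = x^5/5 + 3*x^4/2 + 3*x^3 - 9*x at the endpoints):
  F(1) − F(−1) = -43/10 − (73/10) = -58/5.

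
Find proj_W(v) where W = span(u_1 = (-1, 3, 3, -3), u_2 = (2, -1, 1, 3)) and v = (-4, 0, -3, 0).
proj_W(v) = (-530/299, -225/299, -951/299, -501/299)

Set up U = [u_1 | ... | u_2] ∈ R^(4×2). The projector onto W = col(U) is P = U (U^T U)^(-1) U^T.
Compute U^T U =
  [28, -11]
  [-11, 15],
and U^T v = (-5, -11).
Solve U^T U · c = U^T v for the coefficients: c = (-196/299, -363/299). The projection is proj_W(v) = U c.
Check: (v - proj_W(v)) · u_1 = 0  (should be 0).
Check: (v - proj_W(v)) · u_2 = 0  (should be 0).
Result: proj_W(v) = (-530/299, -225/299, -951/299, -501/299).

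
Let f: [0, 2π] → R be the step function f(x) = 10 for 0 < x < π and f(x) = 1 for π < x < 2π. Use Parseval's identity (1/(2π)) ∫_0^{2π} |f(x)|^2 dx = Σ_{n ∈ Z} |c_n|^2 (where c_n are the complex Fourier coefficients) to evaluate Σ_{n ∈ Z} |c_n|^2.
Σ |c_n|^2 = 101/2

Parseval equates the L^2 energy of f (normalised by 1/(2π)) with the ℓ^2 sum of its Fourier coefficients: (1/(2π)) ∫_0^{2π} |f|^2 = Σ |c_n|^2.
Compute the left side: (1/(2π)) [∫_0^π 10^2 dx + ∫_π^{2π} 1^2 dx] = (1/(2π)) · (100π + 1π) = (100 + 1)/2 = 101/2.
So Σ_{n ∈ Z} |c_n|^2 = 101/2.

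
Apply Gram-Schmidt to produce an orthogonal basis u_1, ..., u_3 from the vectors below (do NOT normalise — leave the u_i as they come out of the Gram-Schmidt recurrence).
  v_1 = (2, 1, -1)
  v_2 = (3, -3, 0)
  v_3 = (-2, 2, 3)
Orthogonal basis:
  u_1 = (2, 1, -1)
  u_2 = (2, -7/2, 1/2)
  u_3 = (9/11, 9/11, 27/11)

Apply the Gram-Schmidt recurrence
  u_1 = v_1
  u_i = v_i − Σ_{j<i} ((v_i · u_j) / (u_j · u_j)) · u_j.

Step by step this gives:
  u_1 = (2, 1, -1)
  u_2 = (2, -7/2, 1/2)
  u_3 = (9/11, 9/11, 27/11)

Orthogonality check:
  u_2 · u_1 = 0 (should be 0)
  u_3 · u_1 = 0 (should be 0)
  u_3 · u_2 = 0 (should be 0)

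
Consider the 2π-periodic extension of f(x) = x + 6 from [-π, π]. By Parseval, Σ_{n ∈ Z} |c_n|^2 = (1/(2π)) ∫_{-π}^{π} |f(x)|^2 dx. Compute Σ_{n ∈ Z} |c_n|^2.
Σ |c_n|^2 = π^2/3 + 36

Expand and integrate term by term over [-π, π]:
  ∫ (x)^2 dx = 1·(2π^3/3); ∫ 2·1·(6)·x dx = 0 (odd integrand); ∫ 6^2 dx = 36·2π.
So (1/(2π)) ∫_{-π}^{π} (x + 6)^2 dx = 1π^2/3 + 36 = π^2/3 + 36.
Parseval ⇒ Σ |c_n|^2 = π^2/3 + 36.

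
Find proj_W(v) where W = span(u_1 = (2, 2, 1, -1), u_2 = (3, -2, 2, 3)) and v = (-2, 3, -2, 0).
proj_W(v) = (-64/37, 352/259, -304/259, -496/259)

Set up U = [u_1 | ... | u_2] ∈ R^(4×2). The projector onto W = col(U) is P = U (U^T U)^(-1) U^T.
Compute U^T U =
  [10, 1]
  [1, 26],
and U^T v = (0, -16).
Solve U^T U · c = U^T v for the coefficients: c = (16/259, -160/259). The projection is proj_W(v) = U c.
Check: (v - proj_W(v)) · u_1 = 0  (should be 0).
Check: (v - proj_W(v)) · u_2 = 0  (should be 0).
Result: proj_W(v) = (-64/37, 352/259, -304/259, -496/259).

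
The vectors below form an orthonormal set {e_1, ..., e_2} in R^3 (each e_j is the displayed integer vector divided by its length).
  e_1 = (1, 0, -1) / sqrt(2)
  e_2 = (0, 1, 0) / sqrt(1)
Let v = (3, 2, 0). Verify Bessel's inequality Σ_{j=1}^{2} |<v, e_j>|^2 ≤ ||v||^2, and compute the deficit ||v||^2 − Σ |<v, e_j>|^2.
Σ |<v, e_j>|^2 = 17/2; ||v||^2 = 13; deficit = 9/2

Write each e_j = u_j / sqrt(<u_j, u_j>) where u_j is the displayed integer vector. Then <v, e_j> = <v, u_j> / sqrt(<u_j, u_j>), so |<v, e_j>|^2 = <v, u_j>^2 / <u_j, u_j>.
Coefficients: <v, e_1> = 3/sqrt(2), <v, e_2> = 2/sqrt(1).
Square and sum: Σ |<v, e_j>|^2 = 17/2.
Compute ||v||^2 = v·v = 13.
Deficit = 13 − 17/2 = 9/2 ≥ 0, confirming Bessel's inequality. (The deficit equals ||v − Σ <v,e_j> e_j||^2, the squared distance from v to span{e_j}.)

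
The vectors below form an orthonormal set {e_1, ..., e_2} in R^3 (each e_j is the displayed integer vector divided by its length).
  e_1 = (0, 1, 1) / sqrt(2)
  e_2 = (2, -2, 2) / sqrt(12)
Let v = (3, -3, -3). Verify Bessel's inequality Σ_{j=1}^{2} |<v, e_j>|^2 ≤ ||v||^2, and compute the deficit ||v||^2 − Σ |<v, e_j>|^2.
Σ |<v, e_j>|^2 = 21; ||v||^2 = 27; deficit = 6

Write each e_j = u_j / sqrt(<u_j, u_j>) where u_j is the displayed integer vector. Then <v, e_j> = <v, u_j> / sqrt(<u_j, u_j>), so |<v, e_j>|^2 = <v, u_j>^2 / <u_j, u_j>.
Coefficients: <v, e_1> = -6/sqrt(2), <v, e_2> = 6/sqrt(12).
Square and sum: Σ |<v, e_j>|^2 = 21.
Compute ||v||^2 = v·v = 27.
Deficit = 27 − 21 = 6 ≥ 0, confirming Bessel's inequality. (The deficit equals ||v − Σ <v,e_j> e_j||^2, the squared distance from v to span{e_j}.)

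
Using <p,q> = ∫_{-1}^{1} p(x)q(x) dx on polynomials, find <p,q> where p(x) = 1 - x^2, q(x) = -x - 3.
<p,q> = -4

Expand the product: p(x)·q(x) = x^3 + 3*x^2 - x - 3.
∫_{-1}^{1} of each monomial x^k gives [2/(k+1) if k even, 0 if k odd]. Integrating term-by-term (or equivalently evaluating the antiderivative F(x) = x^4/4 + x^3 - x^2/2 - 3*x at the endpoints):
  F(1) − F(−1) = -9/4 − (7/4) = -4.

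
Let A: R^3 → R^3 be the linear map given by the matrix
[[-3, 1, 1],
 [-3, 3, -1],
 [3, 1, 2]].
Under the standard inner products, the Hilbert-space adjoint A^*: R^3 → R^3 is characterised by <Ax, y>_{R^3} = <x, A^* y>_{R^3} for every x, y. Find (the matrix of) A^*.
A^* = A^T =
[[-3, -3, 3],
 [1, 3, 1],
 [1, -1, 2]]

For real matrices with standard dot products, the defining identity <Ax, y> = <x, A^* y> gives (Ax)^T y = x^T (A^*) y, i.e. x^T A^T y = x^T (A^*) y. Since this holds for all x, y, we must have A^* = A^T. Therefore
A^* =
[[-3, -3, 3],
 [1, 3, 1],
 [1, -1, 2]].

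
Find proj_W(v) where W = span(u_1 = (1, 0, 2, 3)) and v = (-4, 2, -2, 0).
proj_W(v) = (-4/7, 0, -8/7, -12/7)

Set up U = [u_1 | ... | u_1] ∈ R^(4×1). The projector onto W = col(U) is P = U (U^T U)^(-1) U^T.
Compute U^T U =
  [14],
and U^T v = (-8).
Solve U^T U · c = U^T v for the coefficients: c = (-4/7). The projection is proj_W(v) = U c.
Check: (v - proj_W(v)) · u_1 = 0  (should be 0).
Result: proj_W(v) = (-4/7, 0, -8/7, -12/7).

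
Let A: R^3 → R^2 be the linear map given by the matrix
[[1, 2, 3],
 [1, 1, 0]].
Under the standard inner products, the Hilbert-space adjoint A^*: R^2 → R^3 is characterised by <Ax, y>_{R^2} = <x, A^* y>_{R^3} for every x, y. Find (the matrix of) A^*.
A^* = A^T =
[[1, 1],
 [2, 1],
 [3, 0]]

For real matrices with standard dot products, the defining identity <Ax, y> = <x, A^* y> gives (Ax)^T y = x^T (A^*) y, i.e. x^T A^T y = x^T (A^*) y. Since this holds for all x, y, we must have A^* = A^T. Therefore
A^* =
[[1, 1],
 [2, 1],
 [3, 0]].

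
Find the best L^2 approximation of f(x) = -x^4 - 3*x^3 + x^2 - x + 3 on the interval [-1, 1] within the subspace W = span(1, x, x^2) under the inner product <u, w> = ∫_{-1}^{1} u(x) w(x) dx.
g(x) = x^2/7 - 14*x/5 + 108/35

The best approximation g ∈ W is the orthogonal projection of f onto W. Writing g = a_0 + a_1 x + a_2 x^2, the coefficients solve the normal equations G · a = b where
  G_{ij} = <φ_i, φ_j> and b_i = <f, φ_i>, with φ_0 = 1, φ_1 = x, φ_2 = x^2.
G =
  [2, 0, 2/3]
  [0, 2/3, 0]
  [2/3, 0, 2/5],
b = (94/15, -28/15, 74/35).
Solving gives a_0 = 108/35, a_1 = -14/5, a_2 = 1/7, so
  g(x) = x^2/7 - 14*x/5 + 108/35.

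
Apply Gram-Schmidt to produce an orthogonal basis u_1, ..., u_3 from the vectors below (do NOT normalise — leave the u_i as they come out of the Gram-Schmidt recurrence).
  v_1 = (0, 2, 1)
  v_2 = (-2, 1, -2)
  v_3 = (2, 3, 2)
Orthogonal basis:
  u_1 = (0, 2, 1)
  u_2 = (-2, 1, -2)
  u_3 = (8/9, 16/45, -32/45)

Apply the Gram-Schmidt recurrence
  u_1 = v_1
  u_i = v_i − Σ_{j<i} ((v_i · u_j) / (u_j · u_j)) · u_j.

Step by step this gives:
  u_1 = (0, 2, 1)
  u_2 = (-2, 1, -2)
  u_3 = (8/9, 16/45, -32/45)

Orthogonality check:
  u_2 · u_1 = 0 (should be 0)
  u_3 · u_1 = 0 (should be 0)
  u_3 · u_2 = 0 (should be 0)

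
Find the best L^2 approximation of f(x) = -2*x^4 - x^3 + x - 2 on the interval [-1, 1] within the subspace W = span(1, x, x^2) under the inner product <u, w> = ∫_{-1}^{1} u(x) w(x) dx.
g(x) = -12*x^2/7 + 2*x/5 - 64/35

The best approximation g ∈ W is the orthogonal projection of f onto W. Writing g = a_0 + a_1 x + a_2 x^2, the coefficients solve the normal equations G · a = b where
  G_{ij} = <φ_i, φ_j> and b_i = <f, φ_i>, with φ_0 = 1, φ_1 = x, φ_2 = x^2.
G =
  [2, 0, 2/3]
  [0, 2/3, 0]
  [2/3, 0, 2/5],
b = (-24/5, 4/15, -40/21).
Solving gives a_0 = -64/35, a_1 = 2/5, a_2 = -12/7, so
  g(x) = -12*x^2/7 + 2*x/5 - 64/35.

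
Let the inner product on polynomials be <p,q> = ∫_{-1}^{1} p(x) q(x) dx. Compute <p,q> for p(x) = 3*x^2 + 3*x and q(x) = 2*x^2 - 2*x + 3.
<p,q> = 22/5

Expand the product: p(x)·q(x) = 6*x^4 + 3*x^2 + 9*x.
∫_{-1}^{1} of each monomial x^k gives [2/(k+1) if k even, 0 if k odd]. Integrating term-by-term (or equivalently evaluating the antiderivative F(x) = 6*x^5/5 + x^3 + 9*x^2/2 at the endpoints):
  F(1) − F(−1) = 67/10 − (23/10) = 22/5.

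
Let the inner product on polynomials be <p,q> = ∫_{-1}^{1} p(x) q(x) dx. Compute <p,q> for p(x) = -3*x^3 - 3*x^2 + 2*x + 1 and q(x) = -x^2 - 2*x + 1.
<p,q> = 4/15

Expand the product: p(x)·q(x) = 3*x^5 + 9*x^4 + x^3 - 8*x^2 + 1.
∫_{-1}^{1} of each monomial x^k gives [2/(k+1) if k even, 0 if k odd]. Integrating term-by-term (or equivalently evaluating the antiderivative F(x) = x^6/2 + 9*x^5/5 + x^4/4 - 8*x^3/3 + x at the endpoints):
  F(1) − F(−1) = 53/60 − (37/60) = 4/15.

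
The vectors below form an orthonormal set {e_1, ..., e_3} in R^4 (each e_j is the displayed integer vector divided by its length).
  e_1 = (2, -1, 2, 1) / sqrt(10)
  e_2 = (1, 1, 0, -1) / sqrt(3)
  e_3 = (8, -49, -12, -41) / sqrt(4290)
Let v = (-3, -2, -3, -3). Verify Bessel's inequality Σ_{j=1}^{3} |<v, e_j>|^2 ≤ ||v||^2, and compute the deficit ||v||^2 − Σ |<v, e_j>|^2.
Σ |<v, e_j>|^2 = 4417/143; ||v||^2 = 31; deficit = 16/143

Write each e_j = u_j / sqrt(<u_j, u_j>) where u_j is the displayed integer vector. Then <v, e_j> = <v, u_j> / sqrt(<u_j, u_j>), so |<v, e_j>|^2 = <v, u_j>^2 / <u_j, u_j>.
Coefficients: <v, e_1> = -13/sqrt(10), <v, e_2> = -2/sqrt(3), <v, e_3> = 233/sqrt(4290).
Square and sum: Σ |<v, e_j>|^2 = 4417/143.
Compute ||v||^2 = v·v = 31.
Deficit = 31 − 4417/143 = 16/143 ≥ 0, confirming Bessel's inequality. (The deficit equals ||v − Σ <v,e_j> e_j||^2, the squared distance from v to span{e_j}.)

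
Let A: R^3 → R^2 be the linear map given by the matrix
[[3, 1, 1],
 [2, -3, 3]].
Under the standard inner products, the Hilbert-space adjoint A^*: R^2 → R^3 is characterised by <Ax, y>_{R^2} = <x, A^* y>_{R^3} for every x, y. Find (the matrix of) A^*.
A^* = A^T =
[[3, 2],
 [1, -3],
 [1, 3]]

For real matrices with standard dot products, the defining identity <Ax, y> = <x, A^* y> gives (Ax)^T y = x^T (A^*) y, i.e. x^T A^T y = x^T (A^*) y. Since this holds for all x, y, we must have A^* = A^T. Therefore
A^* =
[[3, 2],
 [1, -3],
 [1, 3]].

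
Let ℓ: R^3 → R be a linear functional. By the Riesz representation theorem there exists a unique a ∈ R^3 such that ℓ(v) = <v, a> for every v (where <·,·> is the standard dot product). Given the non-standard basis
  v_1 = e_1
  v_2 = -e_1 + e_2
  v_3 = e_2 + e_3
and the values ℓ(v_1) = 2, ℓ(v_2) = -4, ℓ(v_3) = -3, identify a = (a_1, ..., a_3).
a = (2, -2, -1)

Write a = (a_1, ..., a_3) in the standard basis. For each basis vector v_i, ℓ(v_i) = <v_i, a> is a linear equation in the a_j's. Collect the n equations into a matrix system V a = ℓ, where row i of V is v_i (expressed in the standard basis). Since V is invertible (lower-triangular with 1s on the diagonal, up to permutation), solve by back-substitution:
  V =
[[1, 0, 0],
 [-1, 1, 0],
 [0, 1, 1]]
  V a = (2, -4, -3)
Solving gives a = (2, -2, -1).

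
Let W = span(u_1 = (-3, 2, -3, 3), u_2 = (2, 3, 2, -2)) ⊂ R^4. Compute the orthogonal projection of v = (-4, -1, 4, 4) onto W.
proj_W(v) = (-4/3, -1, -4/3, 4/3)

Set up U = [u_1 | ... | u_2] ∈ R^(4×2). The projector onto W = col(U) is P = U (U^T U)^(-1) U^T.
Compute U^T U =
  [31, -12]
  [-12, 21],
and U^T v = (10, -11).
Solve U^T U · c = U^T v for the coefficients: c = (2/13, -17/39). The projection is proj_W(v) = U c.
Check: (v - proj_W(v)) · u_1 = 0  (should be 0).
Check: (v - proj_W(v)) · u_2 = 0  (should be 0).
Result: proj_W(v) = (-4/3, -1, -4/3, 4/3).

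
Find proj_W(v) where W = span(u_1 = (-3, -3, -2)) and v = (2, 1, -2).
proj_W(v) = (15/22, 15/22, 5/11)

Set up U = [u_1 | ... | u_1] ∈ R^(3×1). The projector onto W = col(U) is P = U (U^T U)^(-1) U^T.
Compute U^T U =
  [22],
and U^T v = (-5).
Solve U^T U · c = U^T v for the coefficients: c = (-5/22). The projection is proj_W(v) = U c.
Check: (v - proj_W(v)) · u_1 = 0  (should be 0).
Result: proj_W(v) = (15/22, 15/22, 5/11).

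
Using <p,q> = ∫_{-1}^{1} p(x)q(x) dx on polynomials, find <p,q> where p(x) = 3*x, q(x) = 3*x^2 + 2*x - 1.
<p,q> = 4

Expand the product: p(x)·q(x) = 9*x^3 + 6*x^2 - 3*x.
∫_{-1}^{1} of each monomial x^k gives [2/(k+1) if k even, 0 if k odd]. Integrating term-by-term (or equivalently evaluating the antiderivative F(x) = 9*x^4/4 + 2*x^3 - 3*x^2/2 at the endpoints):
  F(1) − F(−1) = 11/4 − (-5/4) = 4.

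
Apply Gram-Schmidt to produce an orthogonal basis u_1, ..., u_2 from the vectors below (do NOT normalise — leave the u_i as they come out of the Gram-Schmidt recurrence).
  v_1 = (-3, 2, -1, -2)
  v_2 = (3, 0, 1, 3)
Orthogonal basis:
  u_1 = (-3, 2, -1, -2)
  u_2 = (1/3, 16/9, 1/9, 11/9)

Apply the Gram-Schmidt recurrence
  u_1 = v_1
  u_i = v_i − Σ_{j<i} ((v_i · u_j) / (u_j · u_j)) · u_j.

Step by step this gives:
  u_1 = (-3, 2, -1, -2)
  u_2 = (1/3, 16/9, 1/9, 11/9)

Orthogonality check:
  u_2 · u_1 = 0 (should be 0)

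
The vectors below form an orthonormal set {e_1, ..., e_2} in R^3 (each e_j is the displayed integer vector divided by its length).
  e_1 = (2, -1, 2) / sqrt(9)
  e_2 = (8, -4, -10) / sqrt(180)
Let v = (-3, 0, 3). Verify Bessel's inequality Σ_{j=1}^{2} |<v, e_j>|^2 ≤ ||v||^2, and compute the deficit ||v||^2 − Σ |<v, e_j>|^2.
Σ |<v, e_j>|^2 = 81/5; ||v||^2 = 18; deficit = 9/5

Write each e_j = u_j / sqrt(<u_j, u_j>) where u_j is the displayed integer vector. Then <v, e_j> = <v, u_j> / sqrt(<u_j, u_j>), so |<v, e_j>|^2 = <v, u_j>^2 / <u_j, u_j>.
Coefficients: <v, e_1> = 0/sqrt(9), <v, e_2> = -54/sqrt(180).
Square and sum: Σ |<v, e_j>|^2 = 81/5.
Compute ||v||^2 = v·v = 18.
Deficit = 18 − 81/5 = 9/5 ≥ 0, confirming Bessel's inequality. (The deficit equals ||v − Σ <v,e_j> e_j||^2, the squared distance from v to span{e_j}.)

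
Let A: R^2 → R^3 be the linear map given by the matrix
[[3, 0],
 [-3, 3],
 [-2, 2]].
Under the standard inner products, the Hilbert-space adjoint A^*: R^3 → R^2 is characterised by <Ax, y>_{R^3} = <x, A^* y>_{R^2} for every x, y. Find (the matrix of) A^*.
A^* = A^T =
[[3, -3, -2],
 [0, 3, 2]]

For real matrices with standard dot products, the defining identity <Ax, y> = <x, A^* y> gives (Ax)^T y = x^T (A^*) y, i.e. x^T A^T y = x^T (A^*) y. Since this holds for all x, y, we must have A^* = A^T. Therefore
A^* =
[[3, -3, -2],
 [0, 3, 2]].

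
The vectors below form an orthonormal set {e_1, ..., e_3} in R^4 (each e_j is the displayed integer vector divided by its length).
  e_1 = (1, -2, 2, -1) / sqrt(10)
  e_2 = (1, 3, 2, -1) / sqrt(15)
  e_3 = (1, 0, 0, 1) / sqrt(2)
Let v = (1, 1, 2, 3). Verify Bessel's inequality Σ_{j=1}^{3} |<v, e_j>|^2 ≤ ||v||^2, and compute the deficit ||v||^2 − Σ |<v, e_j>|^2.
Σ |<v, e_j>|^2 = 29/3; ||v||^2 = 15; deficit = 16/3

Write each e_j = u_j / sqrt(<u_j, u_j>) where u_j is the displayed integer vector. Then <v, e_j> = <v, u_j> / sqrt(<u_j, u_j>), so |<v, e_j>|^2 = <v, u_j>^2 / <u_j, u_j>.
Coefficients: <v, e_1> = 0/sqrt(10), <v, e_2> = 5/sqrt(15), <v, e_3> = 4/sqrt(2).
Square and sum: Σ |<v, e_j>|^2 = 29/3.
Compute ||v||^2 = v·v = 15.
Deficit = 15 − 29/3 = 16/3 ≥ 0, confirming Bessel's inequality. (The deficit equals ||v − Σ <v,e_j> e_j||^2, the squared distance from v to span{e_j}.)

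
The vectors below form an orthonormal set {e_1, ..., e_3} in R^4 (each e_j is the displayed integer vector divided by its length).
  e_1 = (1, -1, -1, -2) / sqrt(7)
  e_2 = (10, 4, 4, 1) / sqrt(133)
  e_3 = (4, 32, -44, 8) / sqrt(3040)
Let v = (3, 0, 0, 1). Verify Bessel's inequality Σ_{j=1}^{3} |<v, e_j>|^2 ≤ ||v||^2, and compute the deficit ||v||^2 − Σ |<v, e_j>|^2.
Σ |<v, e_j>|^2 = 15/2; ||v||^2 = 10; deficit = 5/2

Write each e_j = u_j / sqrt(<u_j, u_j>) where u_j is the displayed integer vector. Then <v, e_j> = <v, u_j> / sqrt(<u_j, u_j>), so |<v, e_j>|^2 = <v, u_j>^2 / <u_j, u_j>.
Coefficients: <v, e_1> = 1/sqrt(7), <v, e_2> = 31/sqrt(133), <v, e_3> = 20/sqrt(3040).
Square and sum: Σ |<v, e_j>|^2 = 15/2.
Compute ||v||^2 = v·v = 10.
Deficit = 10 − 15/2 = 5/2 ≥ 0, confirming Bessel's inequality. (The deficit equals ||v − Σ <v,e_j> e_j||^2, the squared distance from v to span{e_j}.)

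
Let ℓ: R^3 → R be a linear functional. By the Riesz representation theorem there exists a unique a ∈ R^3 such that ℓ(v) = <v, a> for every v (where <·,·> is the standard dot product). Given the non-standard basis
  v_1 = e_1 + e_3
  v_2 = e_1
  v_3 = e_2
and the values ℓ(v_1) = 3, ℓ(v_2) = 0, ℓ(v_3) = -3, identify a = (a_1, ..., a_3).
a = (0, -3, 3)

Write a = (a_1, ..., a_3) in the standard basis. For each basis vector v_i, ℓ(v_i) = <v_i, a> is a linear equation in the a_j's. Collect the n equations into a matrix system V a = ℓ, where row i of V is v_i (expressed in the standard basis). Since V is invertible (lower-triangular with 1s on the diagonal, up to permutation), solve by back-substitution:
  V =
[[1, 0, 1],
 [1, 0, 0],
 [0, 1, 0]]
  V a = (3, 0, -3)
Solving gives a = (0, -3, 3).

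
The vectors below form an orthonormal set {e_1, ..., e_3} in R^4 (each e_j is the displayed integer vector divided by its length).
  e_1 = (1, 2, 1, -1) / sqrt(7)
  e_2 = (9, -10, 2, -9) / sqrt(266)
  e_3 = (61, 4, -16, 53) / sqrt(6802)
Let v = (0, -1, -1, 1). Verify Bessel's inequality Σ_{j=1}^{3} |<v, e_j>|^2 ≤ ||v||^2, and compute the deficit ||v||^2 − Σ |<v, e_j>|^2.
Σ |<v, e_j>|^2 = 521/179; ||v||^2 = 3; deficit = 16/179

Write each e_j = u_j / sqrt(<u_j, u_j>) where u_j is the displayed integer vector. Then <v, e_j> = <v, u_j> / sqrt(<u_j, u_j>), so |<v, e_j>|^2 = <v, u_j>^2 / <u_j, u_j>.
Coefficients: <v, e_1> = -4/sqrt(7), <v, e_2> = -1/sqrt(266), <v, e_3> = 65/sqrt(6802).
Square and sum: Σ |<v, e_j>|^2 = 521/179.
Compute ||v||^2 = v·v = 3.
Deficit = 3 − 521/179 = 16/179 ≥ 0, confirming Bessel's inequality. (The deficit equals ||v − Σ <v,e_j> e_j||^2, the squared distance from v to span{e_j}.)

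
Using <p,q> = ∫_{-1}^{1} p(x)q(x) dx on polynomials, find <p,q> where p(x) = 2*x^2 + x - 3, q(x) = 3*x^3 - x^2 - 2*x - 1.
<p,q> = 86/15

Expand the product: p(x)·q(x) = 6*x^5 + x^4 - 14*x^3 - x^2 + 5*x + 3.
∫_{-1}^{1} of each monomial x^k gives [2/(k+1) if k even, 0 if k odd]. Integrating term-by-term (or equivalently evaluating the antiderivative F(x) = x^6 + x^5/5 - 7*x^4/2 - x^3/3 + 5*x^2/2 + 3*x at the endpoints):
  F(1) − F(−1) = 43/15 − (-43/15) = 86/15.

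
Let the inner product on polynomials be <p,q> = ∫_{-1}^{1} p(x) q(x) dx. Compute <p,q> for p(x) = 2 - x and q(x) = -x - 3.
<p,q> = -34/3

Expand the product: p(x)·q(x) = x^2 + x - 6.
∫_{-1}^{1} of each monomial x^k gives [2/(k+1) if k even, 0 if k odd]. Integrating term-by-term (or equivalently evaluating the antiderivative F(x) = x^3/3 + x^2/2 - 6*x at the endpoints):
  F(1) − F(−1) = -31/6 − (37/6) = -34/3.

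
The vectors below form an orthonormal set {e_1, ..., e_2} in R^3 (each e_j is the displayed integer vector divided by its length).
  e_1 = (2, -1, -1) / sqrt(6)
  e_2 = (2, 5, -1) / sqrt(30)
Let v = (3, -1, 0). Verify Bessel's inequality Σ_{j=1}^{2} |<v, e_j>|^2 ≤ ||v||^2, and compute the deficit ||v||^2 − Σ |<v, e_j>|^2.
Σ |<v, e_j>|^2 = 41/5; ||v||^2 = 10; deficit = 9/5

Write each e_j = u_j / sqrt(<u_j, u_j>) where u_j is the displayed integer vector. Then <v, e_j> = <v, u_j> / sqrt(<u_j, u_j>), so |<v, e_j>|^2 = <v, u_j>^2 / <u_j, u_j>.
Coefficients: <v, e_1> = 7/sqrt(6), <v, e_2> = 1/sqrt(30).
Square and sum: Σ |<v, e_j>|^2 = 41/5.
Compute ||v||^2 = v·v = 10.
Deficit = 10 − 41/5 = 9/5 ≥ 0, confirming Bessel's inequality. (The deficit equals ||v − Σ <v,e_j> e_j||^2, the squared distance from v to span{e_j}.)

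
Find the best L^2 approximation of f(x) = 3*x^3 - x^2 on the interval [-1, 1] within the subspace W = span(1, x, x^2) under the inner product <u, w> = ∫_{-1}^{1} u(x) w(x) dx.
g(x) = -x^2 + 9*x/5

The best approximation g ∈ W is the orthogonal projection of f onto W. Writing g = a_0 + a_1 x + a_2 x^2, the coefficients solve the normal equations G · a = b where
  G_{ij} = <φ_i, φ_j> and b_i = <f, φ_i>, with φ_0 = 1, φ_1 = x, φ_2 = x^2.
G =
  [2, 0, 2/3]
  [0, 2/3, 0]
  [2/3, 0, 2/5],
b = (-2/3, 6/5, -2/5).
Solving gives a_0 = 0, a_1 = 9/5, a_2 = -1, so
  g(x) = -x^2 + 9*x/5.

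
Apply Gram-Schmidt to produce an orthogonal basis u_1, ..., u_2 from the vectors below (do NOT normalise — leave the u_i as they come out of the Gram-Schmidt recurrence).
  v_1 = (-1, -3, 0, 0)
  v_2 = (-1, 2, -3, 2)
Orthogonal basis:
  u_1 = (-1, -3, 0, 0)
  u_2 = (-3/2, 1/2, -3, 2)

Apply the Gram-Schmidt recurrence
  u_1 = v_1
  u_i = v_i − Σ_{j<i} ((v_i · u_j) / (u_j · u_j)) · u_j.

Step by step this gives:
  u_1 = (-1, -3, 0, 0)
  u_2 = (-3/2, 1/2, -3, 2)

Orthogonality check:
  u_2 · u_1 = 0 (should be 0)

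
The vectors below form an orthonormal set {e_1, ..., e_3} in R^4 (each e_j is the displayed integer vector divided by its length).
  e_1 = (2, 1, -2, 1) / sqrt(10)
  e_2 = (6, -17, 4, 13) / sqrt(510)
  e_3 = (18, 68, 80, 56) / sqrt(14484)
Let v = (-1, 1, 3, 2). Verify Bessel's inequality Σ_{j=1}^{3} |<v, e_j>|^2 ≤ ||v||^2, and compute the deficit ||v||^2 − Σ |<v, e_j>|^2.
Σ |<v, e_j>|^2 = 21*2**(14/131)*3**(75/131)*5**(53/131)*7**(22/131)/8; ||v||^2 = 15; deficit = 64/71

Write each e_j = u_j / sqrt(<u_j, u_j>) where u_j is the displayed integer vector. Then <v, e_j> = <v, u_j> / sqrt(<u_j, u_j>), so |<v, e_j>|^2 = <v, u_j>^2 / <u_j, u_j>.
Coefficients: <v, e_1> = -5/sqrt(10), <v, e_2> = 15/sqrt(510), <v, e_3> = 402/sqrt(14484).
Square and sum: Σ |<v, e_j>|^2 = 21*2**(14/131)*3**(75/131)*5**(53/131)*7**(22/131)/8.
Compute ||v||^2 = v·v = 15.
Deficit = 15 − 21*2**(14/131)*3**(75/131)*5**(53/131)*7**(22/131)/8 = 64/71 ≥ 0, confirming Bessel's inequality. (The deficit equals ||v − Σ <v,e_j> e_j||^2, the squared distance from v to span{e_j}.)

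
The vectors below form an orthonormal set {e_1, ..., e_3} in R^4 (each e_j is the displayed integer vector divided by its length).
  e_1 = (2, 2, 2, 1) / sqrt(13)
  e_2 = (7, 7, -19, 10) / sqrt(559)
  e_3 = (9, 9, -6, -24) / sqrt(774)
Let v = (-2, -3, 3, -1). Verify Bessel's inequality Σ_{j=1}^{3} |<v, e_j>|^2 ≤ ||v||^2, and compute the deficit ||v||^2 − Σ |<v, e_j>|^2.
Σ |<v, e_j>|^2 = 45/2; ||v||^2 = 23; deficit = 1/2

Write each e_j = u_j / sqrt(<u_j, u_j>) where u_j is the displayed integer vector. Then <v, e_j> = <v, u_j> / sqrt(<u_j, u_j>), so |<v, e_j>|^2 = <v, u_j>^2 / <u_j, u_j>.
Coefficients: <v, e_1> = -5/sqrt(13), <v, e_2> = -102/sqrt(559), <v, e_3> = -39/sqrt(774).
Square and sum: Σ |<v, e_j>|^2 = 45/2.
Compute ||v||^2 = v·v = 23.
Deficit = 23 − 45/2 = 1/2 ≥ 0, confirming Bessel's inequality. (The deficit equals ||v − Σ <v,e_j> e_j||^2, the squared distance from v to span{e_j}.)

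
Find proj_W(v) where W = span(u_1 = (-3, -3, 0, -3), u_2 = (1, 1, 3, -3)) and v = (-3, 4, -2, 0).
proj_W(v) = (1/59, 1/59, -42/59, 57/59)

Set up U = [u_1 | ... | u_2] ∈ R^(4×2). The projector onto W = col(U) is P = U (U^T U)^(-1) U^T.
Compute U^T U =
  [27, 3]
  [3, 20],
and U^T v = (-3, -5).
Solve U^T U · c = U^T v for the coefficients: c = (-5/59, -14/59). The projection is proj_W(v) = U c.
Check: (v - proj_W(v)) · u_1 = 0  (should be 0).
Check: (v - proj_W(v)) · u_2 = 0  (should be 0).
Result: proj_W(v) = (1/59, 1/59, -42/59, 57/59).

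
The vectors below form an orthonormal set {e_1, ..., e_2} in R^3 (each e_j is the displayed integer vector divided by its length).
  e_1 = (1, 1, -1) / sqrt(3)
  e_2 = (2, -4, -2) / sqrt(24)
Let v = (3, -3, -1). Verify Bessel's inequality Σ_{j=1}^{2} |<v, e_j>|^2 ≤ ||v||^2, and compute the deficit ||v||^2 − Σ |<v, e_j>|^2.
Σ |<v, e_j>|^2 = 17; ||v||^2 = 19; deficit = 2

Write each e_j = u_j / sqrt(<u_j, u_j>) where u_j is the displayed integer vector. Then <v, e_j> = <v, u_j> / sqrt(<u_j, u_j>), so |<v, e_j>|^2 = <v, u_j>^2 / <u_j, u_j>.
Coefficients: <v, e_1> = 1/sqrt(3), <v, e_2> = 20/sqrt(24).
Square and sum: Σ |<v, e_j>|^2 = 17.
Compute ||v||^2 = v·v = 19.
Deficit = 19 − 17 = 2 ≥ 0, confirming Bessel's inequality. (The deficit equals ||v − Σ <v,e_j> e_j||^2, the squared distance from v to span{e_j}.)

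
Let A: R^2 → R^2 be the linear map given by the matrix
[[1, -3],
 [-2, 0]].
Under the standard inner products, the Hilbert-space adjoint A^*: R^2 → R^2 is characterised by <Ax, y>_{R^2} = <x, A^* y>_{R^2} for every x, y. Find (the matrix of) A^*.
A^* = A^T =
[[1, -2],
 [-3, 0]]

For real matrices with standard dot products, the defining identity <Ax, y> = <x, A^* y> gives (Ax)^T y = x^T (A^*) y, i.e. x^T A^T y = x^T (A^*) y. Since this holds for all x, y, we must have A^* = A^T. Therefore
A^* =
[[1, -2],
 [-3, 0]].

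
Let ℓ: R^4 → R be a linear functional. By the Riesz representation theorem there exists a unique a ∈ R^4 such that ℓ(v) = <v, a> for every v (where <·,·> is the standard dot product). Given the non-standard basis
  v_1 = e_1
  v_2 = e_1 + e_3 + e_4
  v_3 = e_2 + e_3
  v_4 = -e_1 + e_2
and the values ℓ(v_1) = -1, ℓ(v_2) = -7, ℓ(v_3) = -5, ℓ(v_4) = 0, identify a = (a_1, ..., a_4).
a = (-1, -1, -4, -2)

Write a = (a_1, ..., a_4) in the standard basis. For each basis vector v_i, ℓ(v_i) = <v_i, a> is a linear equation in the a_j's. Collect the n equations into a matrix system V a = ℓ, where row i of V is v_i (expressed in the standard basis). Since V is invertible (lower-triangular with 1s on the diagonal, up to permutation), solve by back-substitution:
  V =
[[1, 0, 0, 0],
 [1, 0, 1, 1],
 [0, 1, 1, 0],
 [-1, 1, 0, 0]]
  V a = (-1, -7, -5, 0)
Solving gives a = (-1, -1, -4, -2).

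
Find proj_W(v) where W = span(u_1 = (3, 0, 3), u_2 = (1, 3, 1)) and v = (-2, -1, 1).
proj_W(v) = (-1/2, -1, -1/2)

Set up U = [u_1 | ... | u_2] ∈ R^(3×2). The projector onto W = col(U) is P = U (U^T U)^(-1) U^T.
Compute U^T U =
  [18, 6]
  [6, 11],
and U^T v = (-3, -4).
Solve U^T U · c = U^T v for the coefficients: c = (-1/18, -1/3). The projection is proj_W(v) = U c.
Check: (v - proj_W(v)) · u_1 = 0  (should be 0).
Check: (v - proj_W(v)) · u_2 = 0  (should be 0).
Result: proj_W(v) = (-1/2, -1, -1/2).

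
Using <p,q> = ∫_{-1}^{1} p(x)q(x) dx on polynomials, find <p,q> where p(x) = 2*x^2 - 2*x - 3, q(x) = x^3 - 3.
<p,q> = 66/5

Expand the product: p(x)·q(x) = 2*x^5 - 2*x^4 - 3*x^3 - 6*x^2 + 6*x + 9.
∫_{-1}^{1} of each monomial x^k gives [2/(k+1) if k even, 0 if k odd]. Integrating term-by-term (or equivalently evaluating the antiderivative F(x) = x^6/3 - 2*x^5/5 - 3*x^4/4 - 2*x^3 + 3*x^2 + 9*x at the endpoints):
  F(1) − F(−1) = 551/60 − (-241/60) = 66/5.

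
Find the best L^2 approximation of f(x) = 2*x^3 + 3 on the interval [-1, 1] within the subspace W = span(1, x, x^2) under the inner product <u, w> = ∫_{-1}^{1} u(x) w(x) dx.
g(x) = 6*x/5 + 3

The best approximation g ∈ W is the orthogonal projection of f onto W. Writing g = a_0 + a_1 x + a_2 x^2, the coefficients solve the normal equations G · a = b where
  G_{ij} = <φ_i, φ_j> and b_i = <f, φ_i>, with φ_0 = 1, φ_1 = x, φ_2 = x^2.
G =
  [2, 0, 2/3]
  [0, 2/3, 0]
  [2/3, 0, 2/5],
b = (6, 4/5, 2).
Solving gives a_0 = 3, a_1 = 6/5, a_2 = 0, so
  g(x) = 6*x/5 + 3.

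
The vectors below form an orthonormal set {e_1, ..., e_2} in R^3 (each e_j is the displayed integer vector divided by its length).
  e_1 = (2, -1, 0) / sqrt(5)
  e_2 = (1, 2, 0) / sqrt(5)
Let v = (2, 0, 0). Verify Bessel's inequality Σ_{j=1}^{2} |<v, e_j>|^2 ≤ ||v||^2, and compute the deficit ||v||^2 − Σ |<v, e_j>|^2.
Σ |<v, e_j>|^2 = 4; ||v||^2 = 4; deficit = 0

Write each e_j = u_j / sqrt(<u_j, u_j>) where u_j is the displayed integer vector. Then <v, e_j> = <v, u_j> / sqrt(<u_j, u_j>), so |<v, e_j>|^2 = <v, u_j>^2 / <u_j, u_j>.
Coefficients: <v, e_1> = 4/sqrt(5), <v, e_2> = 2/sqrt(5).
Square and sum: Σ |<v, e_j>|^2 = 4.
Compute ||v||^2 = v·v = 4.
Deficit = 4 − 4 = 0 ≥ 0, confirming Bessel's inequality. (The deficit equals ||v − Σ <v,e_j> e_j||^2, the squared distance from v to span{e_j}.)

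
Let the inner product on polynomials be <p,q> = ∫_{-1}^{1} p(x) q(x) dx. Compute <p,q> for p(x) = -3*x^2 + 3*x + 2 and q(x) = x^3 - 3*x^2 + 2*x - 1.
<p,q> = 14/5

Expand the product: p(x)·q(x) = -3*x^5 + 12*x^4 - 13*x^3 + 3*x^2 + x - 2.
∫_{-1}^{1} of each monomial x^k gives [2/(k+1) if k even, 0 if k odd]. Integrating term-by-term (or equivalently evaluating the antiderivative F(x) = -x^6/2 + 12*x^5/5 - 13*x^4/4 + x^3 + x^2/2 - 2*x at the endpoints):
  F(1) − F(−1) = -37/20 − (-93/20) = 14/5.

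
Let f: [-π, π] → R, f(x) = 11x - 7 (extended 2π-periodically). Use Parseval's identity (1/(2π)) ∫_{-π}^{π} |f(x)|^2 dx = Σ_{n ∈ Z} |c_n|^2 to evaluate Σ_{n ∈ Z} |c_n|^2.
Σ |c_n|^2 = 121π^2/3 + 49

Expand and integrate term by term over [-π, π]:
  ∫ (11x)^2 dx = 121·(2π^3/3); ∫ 2·11·(-7)·x dx = 0 (odd integrand); ∫ (-7)^2 dx = 49·2π.
So (1/(2π)) ∫_{-π}^{π} (11x - 7)^2 dx = 121π^2/3 + 49 = 121π^2/3 + 49.
Parseval ⇒ Σ |c_n|^2 = 121π^2/3 + 49.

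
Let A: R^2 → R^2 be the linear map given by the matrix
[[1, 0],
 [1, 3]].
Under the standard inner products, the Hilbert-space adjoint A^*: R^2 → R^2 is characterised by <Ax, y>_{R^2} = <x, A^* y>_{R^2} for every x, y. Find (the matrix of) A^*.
A^* = A^T =
[[1, 1],
 [0, 3]]

For real matrices with standard dot products, the defining identity <Ax, y> = <x, A^* y> gives (Ax)^T y = x^T (A^*) y, i.e. x^T A^T y = x^T (A^*) y. Since this holds for all x, y, we must have A^* = A^T. Therefore
A^* =
[[1, 1],
 [0, 3]].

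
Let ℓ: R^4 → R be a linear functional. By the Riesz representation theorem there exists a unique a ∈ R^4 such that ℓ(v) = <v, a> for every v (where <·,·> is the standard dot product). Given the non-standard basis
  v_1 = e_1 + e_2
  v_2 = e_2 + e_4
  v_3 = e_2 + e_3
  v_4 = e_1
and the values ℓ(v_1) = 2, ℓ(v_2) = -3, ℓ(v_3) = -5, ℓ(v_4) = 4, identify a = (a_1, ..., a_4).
a = (4, -2, -3, -1)

Write a = (a_1, ..., a_4) in the standard basis. For each basis vector v_i, ℓ(v_i) = <v_i, a> is a linear equation in the a_j's. Collect the n equations into a matrix system V a = ℓ, where row i of V is v_i (expressed in the standard basis). Since V is invertible (lower-triangular with 1s on the diagonal, up to permutation), solve by back-substitution:
  V =
[[1, 1, 0, 0],
 [0, 1, 0, 1],
 [0, 1, 1, 0],
 [1, 0, 0, 0]]
  V a = (2, -3, -5, 4)
Solving gives a = (4, -2, -3, -1).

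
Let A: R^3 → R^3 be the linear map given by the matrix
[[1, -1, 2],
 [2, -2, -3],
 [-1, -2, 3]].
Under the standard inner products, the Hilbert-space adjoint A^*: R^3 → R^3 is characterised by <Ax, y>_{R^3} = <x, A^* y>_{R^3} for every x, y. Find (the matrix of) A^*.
A^* = A^T =
[[1, 2, -1],
 [-1, -2, -2],
 [2, -3, 3]]

For real matrices with standard dot products, the defining identity <Ax, y> = <x, A^* y> gives (Ax)^T y = x^T (A^*) y, i.e. x^T A^T y = x^T (A^*) y. Since this holds for all x, y, we must have A^* = A^T. Therefore
A^* =
[[1, 2, -1],
 [-1, -2, -2],
 [2, -3, 3]].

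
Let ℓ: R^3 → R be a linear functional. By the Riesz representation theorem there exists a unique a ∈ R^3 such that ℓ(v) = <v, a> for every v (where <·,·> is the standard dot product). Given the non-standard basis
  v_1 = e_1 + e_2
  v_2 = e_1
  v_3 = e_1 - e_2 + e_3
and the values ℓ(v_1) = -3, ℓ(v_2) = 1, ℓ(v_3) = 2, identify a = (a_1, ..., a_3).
a = (1, -4, -3)

Write a = (a_1, ..., a_3) in the standard basis. For each basis vector v_i, ℓ(v_i) = <v_i, a> is a linear equation in the a_j's. Collect the n equations into a matrix system V a = ℓ, where row i of V is v_i (expressed in the standard basis). Since V is invertible (lower-triangular with 1s on the diagonal, up to permutation), solve by back-substitution:
  V =
[[1, 1, 0],
 [1, 0, 0],
 [1, -1, 1]]
  V a = (-3, 1, 2)
Solving gives a = (1, -4, -3).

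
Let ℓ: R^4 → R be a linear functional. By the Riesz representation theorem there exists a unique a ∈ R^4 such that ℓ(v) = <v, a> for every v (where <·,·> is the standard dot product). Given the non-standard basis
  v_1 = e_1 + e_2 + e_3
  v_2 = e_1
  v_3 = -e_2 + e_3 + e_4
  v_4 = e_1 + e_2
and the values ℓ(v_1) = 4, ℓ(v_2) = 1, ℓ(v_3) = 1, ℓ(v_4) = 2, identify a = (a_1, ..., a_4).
a = (1, 1, 2, 0)

Write a = (a_1, ..., a_4) in the standard basis. For each basis vector v_i, ℓ(v_i) = <v_i, a> is a linear equation in the a_j's. Collect the n equations into a matrix system V a = ℓ, where row i of V is v_i (expressed in the standard basis). Since V is invertible (lower-triangular with 1s on the diagonal, up to permutation), solve by back-substitution:
  V =
[[1, 1, 1, 0],
 [1, 0, 0, 0],
 [0, -1, 1, 1],
 [1, 1, 0, 0]]
  V a = (4, 1, 1, 2)
Solving gives a = (1, 1, 2, 0).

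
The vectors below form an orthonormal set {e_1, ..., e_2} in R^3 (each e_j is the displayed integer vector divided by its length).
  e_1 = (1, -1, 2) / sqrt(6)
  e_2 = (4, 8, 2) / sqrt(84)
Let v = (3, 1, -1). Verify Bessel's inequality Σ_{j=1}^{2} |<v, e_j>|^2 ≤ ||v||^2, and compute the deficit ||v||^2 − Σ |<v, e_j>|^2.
Σ |<v, e_j>|^2 = 27/7; ||v||^2 = 11; deficit = 50/7

Write each e_j = u_j / sqrt(<u_j, u_j>) where u_j is the displayed integer vector. Then <v, e_j> = <v, u_j> / sqrt(<u_j, u_j>), so |<v, e_j>|^2 = <v, u_j>^2 / <u_j, u_j>.
Coefficients: <v, e_1> = 0/sqrt(6), <v, e_2> = 18/sqrt(84).
Square and sum: Σ |<v, e_j>|^2 = 27/7.
Compute ||v||^2 = v·v = 11.
Deficit = 11 − 27/7 = 50/7 ≥ 0, confirming Bessel's inequality. (The deficit equals ||v − Σ <v,e_j> e_j||^2, the squared distance from v to span{e_j}.)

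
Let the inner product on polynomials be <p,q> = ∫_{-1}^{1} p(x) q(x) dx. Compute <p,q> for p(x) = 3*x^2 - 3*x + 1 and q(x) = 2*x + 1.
<p,q> = 0

Expand the product: p(x)·q(x) = 6*x^3 - 3*x^2 - x + 1.
∫_{-1}^{1} of each monomial x^k gives [2/(k+1) if k even, 0 if k odd]. Integrating term-by-term (or equivalently evaluating the antiderivative F(x) = 3*x^4/2 - x^3 - x^2/2 + x at the endpoints):
  F(1) − F(−1) = 1 − (1) = 0.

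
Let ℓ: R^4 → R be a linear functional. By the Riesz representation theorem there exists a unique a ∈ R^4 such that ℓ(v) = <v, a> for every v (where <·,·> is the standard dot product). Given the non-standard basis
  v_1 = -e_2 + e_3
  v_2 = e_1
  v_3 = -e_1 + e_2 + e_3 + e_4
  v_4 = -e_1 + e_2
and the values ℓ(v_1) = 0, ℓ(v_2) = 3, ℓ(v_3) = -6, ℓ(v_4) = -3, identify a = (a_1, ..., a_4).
a = (3, 0, 0, -3)

Write a = (a_1, ..., a_4) in the standard basis. For each basis vector v_i, ℓ(v_i) = <v_i, a> is a linear equation in the a_j's. Collect the n equations into a matrix system V a = ℓ, where row i of V is v_i (expressed in the standard basis). Since V is invertible (lower-triangular with 1s on the diagonal, up to permutation), solve by back-substitution:
  V =
[[0, -1, 1, 0],
 [1, 0, 0, 0],
 [-1, 1, 1, 1],
 [-1, 1, 0, 0]]
  V a = (0, 3, -6, -3)
Solving gives a = (3, 0, 0, -3).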